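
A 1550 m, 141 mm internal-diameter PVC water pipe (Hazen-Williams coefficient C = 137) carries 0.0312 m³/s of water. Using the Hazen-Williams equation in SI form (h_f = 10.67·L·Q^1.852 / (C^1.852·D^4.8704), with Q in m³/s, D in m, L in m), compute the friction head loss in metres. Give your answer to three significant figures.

h_f ≈ 41.3 m

h_f = 10.67·1550·0.0312^1.852 / (137^1.852·0.141^4.8704) = 41.31 m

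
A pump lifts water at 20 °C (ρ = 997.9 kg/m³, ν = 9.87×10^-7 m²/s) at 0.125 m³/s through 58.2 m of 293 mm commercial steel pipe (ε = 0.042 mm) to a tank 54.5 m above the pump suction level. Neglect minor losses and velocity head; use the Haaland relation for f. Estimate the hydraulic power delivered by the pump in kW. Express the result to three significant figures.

V = 4Q/(πD²) = 1.854 m/s; Re = 5.50×10^5; ε/D = 1.43×10^-4; f = 0.01460
h_f = f(L/D)V²/2g = 0.5079 m
Total head H = z + h_f = 54.5 + 0.5079 = 55.01 m
P_hyd = ρgQH = 997.9·9.81·0.125·55.01 = 67.31 kW

P_hyd ≈ 67.3 kW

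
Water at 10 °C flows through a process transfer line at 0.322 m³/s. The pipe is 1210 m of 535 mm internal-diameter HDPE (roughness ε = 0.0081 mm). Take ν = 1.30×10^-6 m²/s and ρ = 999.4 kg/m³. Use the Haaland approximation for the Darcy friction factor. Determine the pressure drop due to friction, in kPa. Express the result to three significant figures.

Δp ≈ 29.9 kPa

V = 4Q/(πD²) = 4·0.322/(π·0.535²) = 1.432 m/s
Re = VD/ν = 1.432·0.535/1.30×10^-6 = 5.89×10^5 → turbulent
ε/D = 0.0081/535 = 1.51×10^-5
Haaland: f = 0.01288
h_f = f(L/D)V²/(2g) = 0.01288·(1210/0.535)·1.432²/(2·9.81) = 3.047 m
Δp = ρg·h_f = 999.4·9.81·3.047 = 29.87 kPa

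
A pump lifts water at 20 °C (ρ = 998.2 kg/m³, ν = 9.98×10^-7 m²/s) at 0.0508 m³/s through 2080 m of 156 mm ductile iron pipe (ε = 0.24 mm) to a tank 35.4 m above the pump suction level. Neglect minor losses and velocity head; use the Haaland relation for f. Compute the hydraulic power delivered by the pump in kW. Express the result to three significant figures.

V = 4Q/(πD²) = 2.658 m/s; Re = 4.15×10^5; ε/D = 0.00154; f = 0.02238
h_f = f(L/D)V²/2g = 107.4 m
Total head H = z + h_f = 35.4 + 107.4 = 142.8 m
P_hyd = ρgQH = 998.2·9.81·0.0508·142.8 = 71.04 kW

P_hyd ≈ 71.0 kW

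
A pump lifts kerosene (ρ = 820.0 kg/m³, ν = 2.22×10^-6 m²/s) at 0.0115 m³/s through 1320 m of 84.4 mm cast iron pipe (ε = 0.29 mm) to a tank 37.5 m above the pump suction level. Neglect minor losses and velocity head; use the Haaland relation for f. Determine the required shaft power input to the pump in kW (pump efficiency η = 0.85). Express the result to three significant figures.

V = 4Q/(πD²) = 2.056 m/s; Re = 7.81×10^4; ε/D = 0.00344; f = 0.02861
h_f = f(L/D)V²/2g = 96.35 m
Total head H = z + h_f = 37.5 + 96.35 = 133.8 m
P_hyd = ρgQH = 820.0·9.81·0.0115·133.8 = 12.38 kW
P_shaft = P_hyd/η = 12.38/0.85 = 14.57 kW

P_shaft ≈ 14.6 kW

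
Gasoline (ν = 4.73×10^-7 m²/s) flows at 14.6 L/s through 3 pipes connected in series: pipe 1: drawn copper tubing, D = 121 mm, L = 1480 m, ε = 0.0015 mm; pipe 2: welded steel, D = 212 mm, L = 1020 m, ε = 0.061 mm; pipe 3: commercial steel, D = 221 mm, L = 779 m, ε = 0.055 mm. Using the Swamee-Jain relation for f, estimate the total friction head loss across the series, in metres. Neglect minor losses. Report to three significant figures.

Pipe 1: V = 1.270 m/s, Re = 3.25×10^5, ε/D = 1.24×10^-5, f = 0.01432, h_1 = f(L/D)V²/2g = 14.39 m
Pipe 2: V = 0.4136 m/s, Re = 1.85×10^5, ε/D = 2.88×10^-4, f = 0.01787, h_2 = f(L/D)V²/2g = 0.7497 m
Pipe 3: V = 0.3806 m/s, Re = 1.78×10^5, ε/D = 2.49×10^-4, f = 0.01772, h_3 = f(L/D)V²/2g = 0.4612 m
Series → Q common, losses add: H = Σh = 15.60 m

H ≈ 15.6 m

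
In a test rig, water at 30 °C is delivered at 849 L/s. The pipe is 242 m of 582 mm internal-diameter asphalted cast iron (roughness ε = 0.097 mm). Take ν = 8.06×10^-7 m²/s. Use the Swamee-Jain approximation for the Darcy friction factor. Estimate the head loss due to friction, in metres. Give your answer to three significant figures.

h_f ≈ 2.98 m

V = 4Q/(πD²) = 4·0.849/(π·0.582²) = 3.191 m/s
Re = VD/ν = 3.191·0.582/8.06×10^-7 = 2.30×10^6 → turbulent
ε/D = 0.097/582 = 1.67×10^-4
Swamee-Jain: f = 0.01382
h_f = f(L/D)V²/(2g) = 0.01382·(242/0.582)·3.191²/(2·9.81) = 2.983 m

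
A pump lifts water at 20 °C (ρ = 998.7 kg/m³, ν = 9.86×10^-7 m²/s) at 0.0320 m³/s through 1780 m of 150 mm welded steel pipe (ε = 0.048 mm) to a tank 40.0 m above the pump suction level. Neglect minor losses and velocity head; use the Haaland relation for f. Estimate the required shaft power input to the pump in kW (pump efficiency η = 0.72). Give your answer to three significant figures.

V = 4Q/(πD²) = 1.811 m/s; Re = 2.75×10^5; ε/D = 3.20×10^-4; f = 0.01707
h_f = f(L/D)V²/2g = 33.85 m
Total head H = z + h_f = 40.0 + 33.85 = 73.85 m
P_hyd = ρgQH = 998.7·9.81·0.0320·73.85 = 23.15 kW
P_shaft = P_hyd/η = 23.15/0.72 = 32.16 kW

P_shaft ≈ 32.2 kW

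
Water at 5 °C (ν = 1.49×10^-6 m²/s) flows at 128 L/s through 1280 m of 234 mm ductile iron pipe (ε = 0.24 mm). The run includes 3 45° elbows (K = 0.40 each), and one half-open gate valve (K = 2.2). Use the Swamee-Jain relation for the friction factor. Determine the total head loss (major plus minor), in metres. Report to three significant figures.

H_L ≈ 52.2 m

V = 4Q/(πD²) = 2.976 m/s; V²/2g = 0.4515 m
Re = 4.67×10^5, ε/D = 0.00103 → f = 0.02051 (Swamee-Jain)
Major: h_f = f(L/D)·V²/2g = 0.02051·5470·0.4515 = 50.65 m
Minor: ΣK = 3.40; h_m = ΣK·V²/2g = 1.535 m
Total H_L = 50.65 + 1.535 = 52.19 m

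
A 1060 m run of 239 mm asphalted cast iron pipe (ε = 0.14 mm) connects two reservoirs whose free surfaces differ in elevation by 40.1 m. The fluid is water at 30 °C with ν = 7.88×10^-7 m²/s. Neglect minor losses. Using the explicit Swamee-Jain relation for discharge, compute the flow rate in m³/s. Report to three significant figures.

Swamee-Jain (Type II): Q = -0.965·√(gD⁵h_f/L)·ln[ε/(3.7D) + √(3.17ν²L/(gD³h_f))]
√(gD⁵h_f/L) = √(9.81·0.239⁵·40.1/1060) = 0.01701
ε/(3.7D) = 1.58×10^-4; √(3.17ν²L/(gD³h_f)) = 1.97×10^-5
Q = -0.965·0.01701·ln(1.780×10^-4) = 0.1417 m³/s
Check: V = 3.16 m/s, Re = 9.58×10^5, f = 0.01788, h_f = 40.3 m ≈ 40.1 m ✓

Q ≈ 0.142 m³/s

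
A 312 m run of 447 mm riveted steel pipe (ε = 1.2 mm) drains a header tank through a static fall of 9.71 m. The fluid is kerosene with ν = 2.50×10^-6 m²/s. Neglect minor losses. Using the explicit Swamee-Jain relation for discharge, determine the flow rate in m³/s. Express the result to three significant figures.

Swamee-Jain (Type II): Q = -0.965·√(gD⁵h_f/L)·ln[ε/(3.7D) + √(3.17ν²L/(gD³h_f))]
√(gD⁵h_f/L) = √(9.81·0.447⁵·9.71/312) = 0.07381
ε/(3.7D) = 7.26×10^-4; √(3.17ν²L/(gD³h_f)) = 2.70×10^-5
Q = -0.965·0.07381·ln(7.525×10^-4) = 0.5123 m³/s
Check: V = 3.26 m/s, Re = 5.84×10^5, f = 0.02572, h_f = 9.75 m ≈ 9.71 m ✓

Q ≈ 0.512 m³/s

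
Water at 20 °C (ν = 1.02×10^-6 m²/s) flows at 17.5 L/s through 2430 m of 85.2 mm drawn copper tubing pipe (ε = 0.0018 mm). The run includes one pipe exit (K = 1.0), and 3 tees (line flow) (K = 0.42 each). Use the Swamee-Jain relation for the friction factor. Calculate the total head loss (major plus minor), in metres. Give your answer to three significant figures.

H_L ≈ 207 m

V = 4Q/(πD²) = 3.070 m/s; V²/2g = 0.4802 m
Re = 2.56×10^5, ε/D = 2.11×10^-5 → f = 0.01503 (Swamee-Jain)
Major: h_f = f(L/D)·V²/2g = 0.01503·28521·0.4802 = 205.9 m
Minor: ΣK = 2.26; h_m = ΣK·V²/2g = 1.085 m
Total H_L = 205.9 + 1.085 = 206.9 m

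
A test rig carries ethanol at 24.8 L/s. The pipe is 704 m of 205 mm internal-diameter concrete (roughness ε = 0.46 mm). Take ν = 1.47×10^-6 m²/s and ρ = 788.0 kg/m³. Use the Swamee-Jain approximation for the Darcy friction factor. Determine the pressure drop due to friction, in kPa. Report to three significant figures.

V = 4Q/(πD²) = 4·0.0248/(π·0.205²) = 0.7514 m/s
Re = VD/ν = 0.7514·0.205/1.47×10^-6 = 1.05×10^5 → turbulent
ε/D = 0.46/205 = 0.00224
Swamee-Jain: f = 0.02589
h_f = f(L/D)V²/(2g) = 0.02589·(704/0.205)·0.7514²/(2·9.81) = 2.558 m
Δp = ρg·h_f = 788.0·9.81·2.558 = 19.77 kPa

Δp ≈ 19.8 kPa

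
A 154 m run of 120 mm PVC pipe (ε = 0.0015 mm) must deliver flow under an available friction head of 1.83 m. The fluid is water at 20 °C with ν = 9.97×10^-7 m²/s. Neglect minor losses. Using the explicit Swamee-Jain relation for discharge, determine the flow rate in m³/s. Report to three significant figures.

Swamee-Jain (Type II): Q = -0.965·√(gD⁵h_f/L)·ln[ε/(3.7D) + √(3.17ν²L/(gD³h_f))]
√(gD⁵h_f/L) = √(9.81·0.120⁵·1.83/154) = 0.001703
ε/(3.7D) = 3.38×10^-6; √(3.17ν²L/(gD³h_f)) = 1.25×10^-4
Q = -0.965·0.001703·ln(1.284×10^-4) = 0.01473 m³/s
Check: V = 1.30 m/s, Re = 1.57×10^5, f = 0.01640, h_f = 1.82 m ≈ 1.83 m ✓

Q ≈ 0.0147 m³/s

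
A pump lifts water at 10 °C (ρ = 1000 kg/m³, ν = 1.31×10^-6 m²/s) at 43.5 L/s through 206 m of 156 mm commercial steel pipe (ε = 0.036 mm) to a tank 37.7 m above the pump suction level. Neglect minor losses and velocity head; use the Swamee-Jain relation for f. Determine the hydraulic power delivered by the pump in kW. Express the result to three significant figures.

V = 4Q/(πD²) = 2.276 m/s; Re = 2.71×10^5; ε/D = 2.31×10^-4; f = 0.01673
h_f = f(L/D)V²/2g = 5.833 m
Total head H = z + h_f = 37.7 + 5.833 = 43.53 m
P_hyd = ρgQH = 1000·9.81·0.0435·43.53 = 18.58 kW

P_hyd ≈ 18.6 kW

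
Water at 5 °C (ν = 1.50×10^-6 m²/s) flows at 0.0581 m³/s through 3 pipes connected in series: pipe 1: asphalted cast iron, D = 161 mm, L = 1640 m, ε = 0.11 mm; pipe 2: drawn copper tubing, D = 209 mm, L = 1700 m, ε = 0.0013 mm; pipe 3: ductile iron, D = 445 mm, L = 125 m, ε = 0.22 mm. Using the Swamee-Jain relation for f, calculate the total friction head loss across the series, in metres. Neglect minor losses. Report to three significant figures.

H ≈ 99.6 m

Pipe 1: V = 2.854 m/s, Re = 3.06×10^5, ε/D = 6.83×10^-4, f = 0.01929, h_1 = f(L/D)V²/2g = 81.55 m
Pipe 2: V = 1.694 m/s, Re = 2.36×10^5, ε/D = 6.22×10^-6, f = 0.01511, h_2 = f(L/D)V²/2g = 17.96 m
Pipe 3: V = 0.3736 m/s, Re = 1.11×10^5, ε/D = 4.94×10^-4, f = 0.02013, h_3 = f(L/D)V²/2g = 0.04022 m
Series → Q common, losses add: H = Σh = 99.55 m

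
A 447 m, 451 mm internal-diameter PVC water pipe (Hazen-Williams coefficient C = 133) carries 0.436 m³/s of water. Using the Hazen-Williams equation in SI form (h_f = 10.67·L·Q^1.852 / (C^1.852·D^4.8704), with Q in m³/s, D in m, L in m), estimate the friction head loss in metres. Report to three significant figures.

h_f ≈ 5.78 m

h_f = 10.67·447·0.436^1.852 / (133^1.852·0.451^4.8704) = 5.777 m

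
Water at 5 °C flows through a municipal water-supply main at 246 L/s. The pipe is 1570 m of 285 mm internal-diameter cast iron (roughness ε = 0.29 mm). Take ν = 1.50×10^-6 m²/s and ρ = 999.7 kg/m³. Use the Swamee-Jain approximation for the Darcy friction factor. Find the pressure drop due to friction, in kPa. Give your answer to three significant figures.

V = 4Q/(πD²) = 4·0.246/(π·0.285²) = 3.856 m/s
Re = VD/ν = 3.856·0.285/1.50×10^-6 = 7.33×10^5 → turbulent
ε/D = 0.29/285 = 0.00102
Swamee-Jain: f = 0.02023
h_f = f(L/D)V²/(2g) = 0.02023·(1570/0.285)·3.856²/(2·9.81) = 84.46 m
Δp = ρg·h_f = 999.7·9.81·84.46 = 828.3 kPa

Δp ≈ 828 kPa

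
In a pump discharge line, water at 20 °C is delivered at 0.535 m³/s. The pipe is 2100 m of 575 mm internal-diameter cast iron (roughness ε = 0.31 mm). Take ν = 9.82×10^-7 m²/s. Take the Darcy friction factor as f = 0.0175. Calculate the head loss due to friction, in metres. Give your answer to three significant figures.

h_f ≈ 13.8 m

V = 4Q/(πD²) = 4·0.535/(π·0.575²) = 2.060 m/s
h_f = f(L/D)V²/(2g) = 0.01750·(2100/0.575)·2.060²/(2·9.81) = 13.83 m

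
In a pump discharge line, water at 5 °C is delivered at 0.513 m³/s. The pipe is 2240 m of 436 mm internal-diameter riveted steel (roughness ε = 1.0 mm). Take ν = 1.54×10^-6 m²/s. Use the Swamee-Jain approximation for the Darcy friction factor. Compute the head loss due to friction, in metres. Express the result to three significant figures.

V = 4Q/(πD²) = 4·0.513/(π·0.436²) = 3.436 m/s
Re = VD/ν = 3.436·0.436/1.54×10^-6 = 9.73×10^5 → turbulent
ε/D = 1.0/436 = 0.00229
Swamee-Jain: f = 0.02454
h_f = f(L/D)V²/(2g) = 0.02454·(2240/0.436)·3.436²/(2·9.81) = 75.88 m

h_f ≈ 75.9 m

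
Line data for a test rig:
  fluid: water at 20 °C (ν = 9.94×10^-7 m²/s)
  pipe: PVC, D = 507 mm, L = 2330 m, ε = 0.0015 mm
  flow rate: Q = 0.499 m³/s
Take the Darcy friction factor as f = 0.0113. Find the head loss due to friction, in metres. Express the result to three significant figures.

V = 4Q/(πD²) = 4·0.499/(π·0.507²) = 2.472 m/s
h_f = f(L/D)V²/(2g) = 0.01130·(2330/0.507)·2.472²/(2·9.81) = 16.17 m

h_f ≈ 16.2 m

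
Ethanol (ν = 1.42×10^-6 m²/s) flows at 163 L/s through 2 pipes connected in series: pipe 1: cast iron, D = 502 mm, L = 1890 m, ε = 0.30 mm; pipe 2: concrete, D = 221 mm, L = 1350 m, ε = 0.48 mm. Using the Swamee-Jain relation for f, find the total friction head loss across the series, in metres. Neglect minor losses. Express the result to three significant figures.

H ≈ 139 m

Pipe 1: V = 0.8236 m/s, Re = 2.91×10^5, ε/D = 5.98×10^-4, f = 0.01890, h_1 = f(L/D)V²/2g = 2.460 m
Pipe 2: V = 4.249 m/s, Re = 6.61×10^5, ε/D = 0.00217, f = 0.02430, h_2 = f(L/D)V²/2g = 136.6 m
Series → Q common, losses add: H = Σh = 139.1 m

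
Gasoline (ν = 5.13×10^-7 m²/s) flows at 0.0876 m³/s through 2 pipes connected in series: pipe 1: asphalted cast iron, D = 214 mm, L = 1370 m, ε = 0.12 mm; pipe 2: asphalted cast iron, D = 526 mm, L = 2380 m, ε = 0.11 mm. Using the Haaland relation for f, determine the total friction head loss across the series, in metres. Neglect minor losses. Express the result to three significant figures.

Pipe 1: V = 2.435 m/s, Re = 1.02×10^6, ε/D = 5.61×10^-4, f = 0.01757, h_1 = f(L/D)V²/2g = 34.01 m
Pipe 2: V = 0.4031 m/s, Re = 4.13×10^5, ε/D = 2.09×10^-4, f = 0.01563, h_2 = f(L/D)V²/2g = 0.5857 m
Series → Q common, losses add: H = Σh = 34.59 m

H ≈ 34.6 m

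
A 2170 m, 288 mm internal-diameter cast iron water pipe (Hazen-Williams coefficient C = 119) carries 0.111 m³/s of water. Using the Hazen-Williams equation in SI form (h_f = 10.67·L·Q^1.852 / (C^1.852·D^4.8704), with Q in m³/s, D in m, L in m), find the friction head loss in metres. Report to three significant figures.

h_f ≈ 24.3 m

h_f = 10.67·2170·0.111^1.852 / (119^1.852·0.288^4.8704) = 24.30 m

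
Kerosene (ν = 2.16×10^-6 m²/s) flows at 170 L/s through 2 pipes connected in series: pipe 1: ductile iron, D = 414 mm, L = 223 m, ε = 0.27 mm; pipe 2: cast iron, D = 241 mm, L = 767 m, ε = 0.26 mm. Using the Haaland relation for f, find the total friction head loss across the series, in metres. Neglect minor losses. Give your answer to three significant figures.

H ≈ 47.3 m

Pipe 1: V = 1.263 m/s, Re = 2.42×10^5, ε/D = 6.52×10^-4, f = 0.01915, h_1 = f(L/D)V²/2g = 0.8383 m
Pipe 2: V = 3.727 m/s, Re = 4.16×10^5, ε/D = 0.00108, f = 0.02063, h_2 = f(L/D)V²/2g = 46.49 m
Series → Q common, losses add: H = Σh = 47.33 m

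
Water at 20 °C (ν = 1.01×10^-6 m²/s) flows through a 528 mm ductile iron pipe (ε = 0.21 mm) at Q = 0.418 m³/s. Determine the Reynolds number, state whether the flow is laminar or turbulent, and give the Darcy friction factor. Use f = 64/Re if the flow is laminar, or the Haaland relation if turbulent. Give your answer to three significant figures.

V = 4Q/(πD²) = 1.909 m/s
Re = VD/ν = 1.909·0.528/1.01×10^-6 = 9.98×10^5
Re > 4000 → turbulent; ε/D = 3.98×10^-4
Haaland: f = 0.01643

Re ≈ 9.98×10^5; turbulent; f ≈ 0.0164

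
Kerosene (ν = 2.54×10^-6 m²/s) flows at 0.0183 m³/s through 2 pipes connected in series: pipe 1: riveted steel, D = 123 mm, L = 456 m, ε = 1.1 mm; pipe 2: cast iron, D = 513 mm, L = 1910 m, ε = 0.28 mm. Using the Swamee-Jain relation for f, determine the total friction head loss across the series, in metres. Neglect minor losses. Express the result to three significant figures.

Pipe 1: V = 1.540 m/s, Re = 7.46×10^4, ε/D = 0.00894, f = 0.03767, h_1 = f(L/D)V²/2g = 16.88 m
Pipe 2: V = 0.08854 m/s, Re = 1.79×10^4, ε/D = 5.46×10^-4, f = 0.02779, h_2 = f(L/D)V²/2g = 0.04135 m
Series → Q common, losses add: H = Σh = 16.92 m

H ≈ 16.9 m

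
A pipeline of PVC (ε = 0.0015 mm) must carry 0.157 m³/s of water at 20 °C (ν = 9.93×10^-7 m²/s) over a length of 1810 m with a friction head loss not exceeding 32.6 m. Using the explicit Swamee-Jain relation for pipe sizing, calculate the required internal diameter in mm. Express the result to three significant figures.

D ≈ 272 mm

Swamee-Jain (Type III): D = 0.66·[ε^1.25·(LQ²/(gh_f))^4.75 + ν·Q^9.4·(L/(gh_f))^5.2]^0.04
LQ²/(gh_f) = 0.1395; L/(gh_f) = 5.660
Term 1 = ε^1.25·(…)^4.75 = 4.54×10^-12; Term 2 = ν·Q^9.4·(…)^5.2 = 2.25×10^-10
D = 0.66·(4.54×10^-12 + 2.25×10^-10)^0.04 = 0.2716 m = 272 mm
Check: V = 2.71 m/s, Re = 7.41×10^5, f = 0.01233, h_f = 30.7 m ≈ 32.6 m ✓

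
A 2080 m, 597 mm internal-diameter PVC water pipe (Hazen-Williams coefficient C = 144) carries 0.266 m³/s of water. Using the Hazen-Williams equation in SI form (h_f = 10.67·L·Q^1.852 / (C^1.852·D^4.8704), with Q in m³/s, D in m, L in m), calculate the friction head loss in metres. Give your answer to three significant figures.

h_f = 10.67·2080·0.266^1.852 / (144^1.852·0.597^4.8704) = 2.371 m

h_f ≈ 2.37 m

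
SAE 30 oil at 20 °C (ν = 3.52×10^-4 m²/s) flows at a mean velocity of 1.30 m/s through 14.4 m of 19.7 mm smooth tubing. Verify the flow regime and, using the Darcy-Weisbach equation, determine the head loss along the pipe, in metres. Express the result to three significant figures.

h_f ≈ 55.4 m

Re = VD/ν = 1.30·0.01970/3.52×10^-4 = 72.8 → laminar (Re < 2300)
f = 64/Re = 0.8797
h_f = f(L/D)V²/(2g) = 0.8797·(14.4/0.01970)·1.30²/(2·9.81) = 55.39 m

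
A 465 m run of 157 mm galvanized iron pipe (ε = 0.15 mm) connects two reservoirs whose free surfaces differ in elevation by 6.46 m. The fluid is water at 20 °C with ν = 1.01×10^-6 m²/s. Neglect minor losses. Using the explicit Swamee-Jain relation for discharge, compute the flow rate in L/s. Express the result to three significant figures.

Q ≈ 27.8 L/s

Swamee-Jain (Type II): Q = -0.965·√(gD⁵h_f/L)·ln[ε/(3.7D) + √(3.17ν²L/(gD³h_f))]
√(gD⁵h_f/L) = √(9.81·0.157⁵·6.46/465) = 0.003606
ε/(3.7D) = 2.58×10^-4; √(3.17ν²L/(gD³h_f)) = 7.83×10^-5
Q = -0.965·0.003606·ln(3.365×10^-4) = 0.02782 m³/s
Check: V = 1.44 m/s, Re = 2.23×10^5, f = 0.02088, h_f = 6.51 m ≈ 6.46 m ✓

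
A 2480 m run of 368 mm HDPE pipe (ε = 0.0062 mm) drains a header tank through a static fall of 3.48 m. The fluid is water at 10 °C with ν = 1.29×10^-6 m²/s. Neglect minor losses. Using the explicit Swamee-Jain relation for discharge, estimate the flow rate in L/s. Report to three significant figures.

Swamee-Jain (Type II): Q = -0.965·√(gD⁵h_f/L)·ln[ε/(3.7D) + √(3.17ν²L/(gD³h_f))]
√(gD⁵h_f/L) = √(9.81·0.368⁵·3.48/2480) = 0.009639
ε/(3.7D) = 4.55×10^-6; √(3.17ν²L/(gD³h_f)) = 8.77×10^-5
Q = -0.965·0.009639·ln(9.224×10^-5) = 0.08642 m³/s
Check: V = 0.813 m/s, Re = 2.32×10^5, f = 0.01526, h_f = 3.46 m ≈ 3.48 m ✓

Q ≈ 86.4 L/s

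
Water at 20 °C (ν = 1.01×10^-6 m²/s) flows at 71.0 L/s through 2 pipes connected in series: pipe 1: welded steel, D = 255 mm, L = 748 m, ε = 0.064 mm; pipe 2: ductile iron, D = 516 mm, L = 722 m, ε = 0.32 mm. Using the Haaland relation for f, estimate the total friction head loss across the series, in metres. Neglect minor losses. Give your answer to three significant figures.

H ≈ 4.84 m

Pipe 1: V = 1.390 m/s, Re = 3.51×10^5, ε/D = 2.51×10^-4, f = 0.01621, h_1 = f(L/D)V²/2g = 4.683 m
Pipe 2: V = 0.3395 m/s, Re = 1.73×10^5, ε/D = 6.20×10^-4, f = 0.01946, h_2 = f(L/D)V²/2g = 0.1600 m
Series → Q common, losses add: H = Σh = 4.843 m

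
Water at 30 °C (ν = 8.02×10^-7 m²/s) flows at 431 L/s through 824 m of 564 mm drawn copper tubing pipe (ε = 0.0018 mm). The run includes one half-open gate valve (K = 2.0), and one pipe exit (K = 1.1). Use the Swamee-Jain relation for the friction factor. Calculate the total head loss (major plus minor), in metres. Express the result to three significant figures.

V = 4Q/(πD²) = 1.725 m/s; V²/2g = 0.1517 m
Re = 1.21×10^6, ε/D = 3.19×10^-6 → f = 0.01133 (Swamee-Jain)
Major: h_f = f(L/D)·V²/2g = 0.01133·1461·0.1517 = 2.511 m
Minor: ΣK = 3.10; h_m = ΣK·V²/2g = 0.4702 m
Total H_L = 2.511 + 0.4702 = 2.981 m

H_L ≈ 2.98 m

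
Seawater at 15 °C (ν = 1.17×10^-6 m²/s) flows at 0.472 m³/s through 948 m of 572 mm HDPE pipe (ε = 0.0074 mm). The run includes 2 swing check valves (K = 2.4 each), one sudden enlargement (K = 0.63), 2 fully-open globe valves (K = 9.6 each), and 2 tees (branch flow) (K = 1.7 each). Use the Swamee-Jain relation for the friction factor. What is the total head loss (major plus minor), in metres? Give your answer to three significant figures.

H_L ≈ 8.27 m

V = 4Q/(πD²) = 1.837 m/s; V²/2g = 0.1720 m
Re = 8.98×10^5, ε/D = 1.29×10^-5 → f = 0.01212 (Swamee-Jain)
Major: h_f = f(L/D)·V²/2g = 0.01212·1657·0.1720 = 3.453 m
Minor: ΣK = 28.0; h_m = ΣK·V²/2g = 4.820 m
Total H_L = 3.453 + 4.820 = 8.273 m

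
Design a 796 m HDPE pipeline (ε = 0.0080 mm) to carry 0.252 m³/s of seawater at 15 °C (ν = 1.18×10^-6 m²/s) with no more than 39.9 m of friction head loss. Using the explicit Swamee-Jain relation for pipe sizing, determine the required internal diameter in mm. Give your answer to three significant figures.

Swamee-Jain (Type III): D = 0.66·[ε^1.25·(LQ²/(gh_f))^4.75 + ν·Q^9.4·(L/(gh_f))^5.2]^0.04
LQ²/(gh_f) = 0.1291; L/(gh_f) = 2.034
Term 1 = ε^1.25·(…)^4.75 = 2.55×10^-11; Term 2 = ν·Q^9.4·(…)^5.2 = 1.12×10^-10
D = 0.66·(2.55×10^-11 + 1.12×10^-10)^0.04 = 0.2661 m = 266 mm
Check: V = 4.53 m/s, Re = 1.02×10^6, f = 0.01226, h_f = 38.4 m ≈ 39.9 m ✓

D ≈ 266 mm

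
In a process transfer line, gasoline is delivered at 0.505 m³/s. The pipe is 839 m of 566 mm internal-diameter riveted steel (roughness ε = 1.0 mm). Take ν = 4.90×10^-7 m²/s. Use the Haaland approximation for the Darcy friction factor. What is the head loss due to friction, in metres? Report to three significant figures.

h_f ≈ 6.94 m

V = 4Q/(πD²) = 4·0.505/(π·0.566²) = 2.007 m/s
Re = VD/ν = 2.007·0.566/4.90×10^-7 = 2.32×10^6 → turbulent
ε/D = 1.0/566 = 0.00177
Haaland: f = 0.02279
h_f = f(L/D)V²/(2g) = 0.02279·(839/0.566)·2.007²/(2·9.81) = 6.936 m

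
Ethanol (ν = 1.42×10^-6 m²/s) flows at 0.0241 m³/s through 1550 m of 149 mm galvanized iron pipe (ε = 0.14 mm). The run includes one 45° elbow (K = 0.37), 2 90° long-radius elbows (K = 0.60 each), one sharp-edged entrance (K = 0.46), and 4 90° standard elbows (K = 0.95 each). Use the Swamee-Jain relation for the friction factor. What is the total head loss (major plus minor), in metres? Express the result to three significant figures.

H_L ≈ 22.3 m

V = 4Q/(πD²) = 1.382 m/s; V²/2g = 0.09737 m
Re = 1.45×10^5, ε/D = 9.40×10^-4 → f = 0.02143 (Swamee-Jain)
Major: h_f = f(L/D)·V²/2g = 0.02143·10403·0.09737 = 21.70 m
Minor: ΣK = 5.83; h_m = ΣK·V²/2g = 0.5676 m
Total H_L = 21.70 + 0.5676 = 22.27 m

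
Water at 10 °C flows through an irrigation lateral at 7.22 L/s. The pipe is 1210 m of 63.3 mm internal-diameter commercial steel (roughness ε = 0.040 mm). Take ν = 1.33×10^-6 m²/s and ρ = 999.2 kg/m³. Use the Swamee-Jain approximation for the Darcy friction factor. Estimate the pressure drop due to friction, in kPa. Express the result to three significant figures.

Δp ≈ 1040 kPa

V = 4Q/(πD²) = 4·0.00722/(π·0.0633²) = 2.294 m/s
Re = VD/ν = 2.294·0.0633/1.33×10^-6 = 1.09×10^5 → turbulent
ε/D = 0.040/63.3 = 6.32×10^-4
Swamee-Jain: f = 0.02076
h_f = f(L/D)V²/(2g) = 0.02076·(1210/0.0633)·2.294²/(2·9.81) = 106.4 m
Δp = ρg·h_f = 999.2·9.81·106.4 = 1043 kPa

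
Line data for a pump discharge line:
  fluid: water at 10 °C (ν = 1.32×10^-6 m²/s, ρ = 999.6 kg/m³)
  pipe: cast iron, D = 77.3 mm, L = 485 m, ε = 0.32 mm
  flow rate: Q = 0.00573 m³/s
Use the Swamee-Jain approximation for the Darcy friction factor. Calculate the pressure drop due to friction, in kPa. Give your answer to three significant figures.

Δp ≈ 142 kPa

V = 4Q/(πD²) = 4·0.00573/(π·0.0773²) = 1.221 m/s
Re = VD/ν = 1.221·0.0773/1.32×10^-6 = 7.15×10^4 → turbulent
ε/D = 0.32/77.3 = 0.00414
Swamee-Jain: f = 0.03046
h_f = f(L/D)V²/(2g) = 0.03046·(485/0.0773)·1.221²/(2·9.81) = 14.52 m
Δp = ρg·h_f = 999.6·9.81·14.52 = 142.4 kPa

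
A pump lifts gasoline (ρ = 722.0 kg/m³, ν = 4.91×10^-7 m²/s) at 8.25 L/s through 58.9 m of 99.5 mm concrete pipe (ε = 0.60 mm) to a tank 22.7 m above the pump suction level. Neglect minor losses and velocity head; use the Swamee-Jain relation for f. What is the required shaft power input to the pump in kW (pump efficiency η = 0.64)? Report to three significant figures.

V = 4Q/(πD²) = 1.061 m/s; Re = 2.15×10^5; ε/D = 0.00603; f = 0.03272
h_f = f(L/D)V²/2g = 1.111 m
Total head H = z + h_f = 22.7 + 1.111 = 23.81 m
P_hyd = ρgQH = 722.0·9.81·0.00825·23.81 = 1.391 kW
P_shaft = P_hyd/η = 1.391/0.64 = 2.174 kW

P_shaft ≈ 2.17 kW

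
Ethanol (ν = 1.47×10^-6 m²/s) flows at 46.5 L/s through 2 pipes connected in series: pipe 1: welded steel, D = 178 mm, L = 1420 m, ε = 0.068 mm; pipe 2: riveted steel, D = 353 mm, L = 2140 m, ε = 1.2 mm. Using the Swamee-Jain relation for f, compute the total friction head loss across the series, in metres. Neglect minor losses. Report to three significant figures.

Pipe 1: V = 1.869 m/s, Re = 2.26×10^5, ε/D = 3.82×10^-4, f = 0.01806, h_1 = f(L/D)V²/2g = 25.64 m
Pipe 2: V = 0.4751 m/s, Re = 1.14×10^5, ε/D = 0.00340, f = 0.02841, h_2 = f(L/D)V²/2g = 1.981 m
Series → Q common, losses add: H = Σh = 27.62 m

H ≈ 27.6 m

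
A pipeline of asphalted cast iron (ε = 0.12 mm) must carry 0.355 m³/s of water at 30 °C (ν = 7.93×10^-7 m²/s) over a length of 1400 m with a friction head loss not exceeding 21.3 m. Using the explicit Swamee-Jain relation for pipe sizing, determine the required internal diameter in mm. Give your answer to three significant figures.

Swamee-Jain (Type III): D = 0.66·[ε^1.25·(LQ²/(gh_f))^4.75 + ν·Q^9.4·(L/(gh_f))^5.2]^0.04
LQ²/(gh_f) = 0.8444; L/(gh_f) = 6.700
Term 1 = ε^1.25·(…)^4.75 = 5.62×10^-6; Term 2 = ν·Q^9.4·(…)^5.2 = 9.27×10^-7
D = 0.66·(5.62×10^-6 + 9.27×10^-7)^0.04 = 0.4094 m = 409 mm
Check: V = 2.70 m/s, Re = 1.39×10^6, f = 0.01549, h_f = 19.6 m ≈ 21.3 m ✓

D ≈ 409 mm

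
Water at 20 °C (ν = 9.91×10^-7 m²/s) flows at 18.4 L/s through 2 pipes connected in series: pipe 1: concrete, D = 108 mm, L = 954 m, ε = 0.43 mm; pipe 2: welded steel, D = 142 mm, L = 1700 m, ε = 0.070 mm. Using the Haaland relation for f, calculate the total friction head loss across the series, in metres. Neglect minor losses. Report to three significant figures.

Pipe 1: V = 2.009 m/s, Re = 2.19×10^5, ε/D = 0.00398, f = 0.02889, h_1 = f(L/D)V²/2g = 52.47 m
Pipe 2: V = 1.162 m/s, Re = 1.66×10^5, ε/D = 4.93×10^-4, f = 0.01892, h_2 = f(L/D)V²/2g = 15.58 m
Series → Q common, losses add: H = Σh = 68.06 m

H ≈ 68.1 m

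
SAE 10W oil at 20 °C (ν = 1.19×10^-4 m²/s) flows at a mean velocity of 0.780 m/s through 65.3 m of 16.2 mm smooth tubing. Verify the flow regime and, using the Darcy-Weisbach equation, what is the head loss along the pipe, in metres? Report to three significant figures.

h_f ≈ 75.3 m

Re = VD/ν = 0.780·0.01620/1.19×10^-4 = 106 → laminar (Re < 2300)
f = 64/Re = 0.6027
h_f = f(L/D)V²/(2g) = 0.6027·(65.3/0.01620)·0.780²/(2·9.81) = 75.34 m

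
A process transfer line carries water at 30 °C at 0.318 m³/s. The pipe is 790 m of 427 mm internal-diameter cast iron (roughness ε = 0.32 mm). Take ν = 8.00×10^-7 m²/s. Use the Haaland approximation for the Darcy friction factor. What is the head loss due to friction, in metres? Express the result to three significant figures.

V = 4Q/(πD²) = 4·0.318/(π·0.427²) = 2.221 m/s
Re = VD/ν = 2.221·0.427/8.00×10^-7 = 1.19×10^6 → turbulent
ε/D = 0.32/427 = 7.49×10^-4
Haaland: f = 0.01864
h_f = f(L/D)V²/(2g) = 0.01864·(790/0.427)·2.221²/(2·9.81) = 8.668 m

h_f ≈ 8.67 m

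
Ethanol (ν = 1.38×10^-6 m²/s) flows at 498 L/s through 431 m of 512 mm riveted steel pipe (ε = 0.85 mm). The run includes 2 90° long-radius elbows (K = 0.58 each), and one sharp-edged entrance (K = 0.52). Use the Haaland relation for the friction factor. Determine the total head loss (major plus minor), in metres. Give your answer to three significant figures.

V = 4Q/(πD²) = 2.419 m/s; V²/2g = 0.2982 m
Re = 8.97×10^5, ε/D = 0.00166 → f = 0.02255 (Haaland)
Major: h_f = f(L/D)·V²/2g = 0.02255·841.8·0.2982 = 5.661 m
Minor: ΣK = 1.68; h_m = ΣK·V²/2g = 0.5010 m
Total H_L = 5.661 + 0.5010 = 6.162 m

H_L ≈ 6.16 m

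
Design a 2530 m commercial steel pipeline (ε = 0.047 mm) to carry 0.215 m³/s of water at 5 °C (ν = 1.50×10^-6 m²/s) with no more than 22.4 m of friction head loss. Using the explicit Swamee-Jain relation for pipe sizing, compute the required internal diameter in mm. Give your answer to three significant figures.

D ≈ 368 mm

Swamee-Jain (Type III): D = 0.66·[ε^1.25·(LQ²/(gh_f))^4.75 + ν·Q^9.4·(L/(gh_f))^5.2]^0.04
LQ²/(gh_f) = 0.5322; L/(gh_f) = 11.51
Term 1 = ε^1.25·(…)^4.75 = 1.95×10^-7; Term 2 = ν·Q^9.4·(…)^5.2 = 2.63×10^-7
D = 0.66·(1.95×10^-7 + 2.63×10^-7)^0.04 = 0.3681 m = 368 mm
Check: V = 2.02 m/s, Re = 4.96×10^5, f = 0.01479, h_f = 21.2 m ≈ 22.4 m ✓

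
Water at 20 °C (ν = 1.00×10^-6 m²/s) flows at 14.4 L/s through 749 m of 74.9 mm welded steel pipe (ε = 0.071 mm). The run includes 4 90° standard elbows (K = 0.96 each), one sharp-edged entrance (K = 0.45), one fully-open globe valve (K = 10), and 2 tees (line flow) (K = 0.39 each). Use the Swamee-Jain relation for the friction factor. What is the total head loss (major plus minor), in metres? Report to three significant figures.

V = 4Q/(πD²) = 3.268 m/s; V²/2g = 0.5444 m
Re = 2.45×10^5, ε/D = 9.48×10^-4 → f = 0.02074 (Swamee-Jain)
Major: h_f = f(L/D)·V²/2g = 0.02074·10000·0.5444 = 112.9 m
Minor: ΣK = 15.1; h_m = ΣK·V²/2g = 8.204 m
Total H_L = 112.9 + 8.204 = 121.1 m

H_L ≈ 121 m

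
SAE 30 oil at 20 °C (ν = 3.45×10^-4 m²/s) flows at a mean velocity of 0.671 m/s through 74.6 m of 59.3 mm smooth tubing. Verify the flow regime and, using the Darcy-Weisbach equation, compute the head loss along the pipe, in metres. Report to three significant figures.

Re = VD/ν = 0.671·0.05930/3.45×10^-4 = 115 → laminar (Re < 2300)
f = 64/Re = 0.5549
h_f = f(L/D)V²/(2g) = 0.5549·(74.6/0.05930)·0.671²/(2·9.81) = 16.02 m

h_f ≈ 16.0 m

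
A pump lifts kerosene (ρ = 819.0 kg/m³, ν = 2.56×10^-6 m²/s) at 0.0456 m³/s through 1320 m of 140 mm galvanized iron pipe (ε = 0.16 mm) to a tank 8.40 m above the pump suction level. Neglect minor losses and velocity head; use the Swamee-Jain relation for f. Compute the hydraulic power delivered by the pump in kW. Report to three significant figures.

V = 4Q/(πD²) = 2.962 m/s; Re = 1.62×10^5; ε/D = 0.00114; f = 0.02201
h_f = f(L/D)V²/2g = 92.82 m
Total head H = z + h_f = 8.40 + 92.82 = 101.2 m
P_hyd = ρgQH = 819.0·9.81·0.0456·101.2 = 37.08 kW

P_hyd ≈ 37.1 kW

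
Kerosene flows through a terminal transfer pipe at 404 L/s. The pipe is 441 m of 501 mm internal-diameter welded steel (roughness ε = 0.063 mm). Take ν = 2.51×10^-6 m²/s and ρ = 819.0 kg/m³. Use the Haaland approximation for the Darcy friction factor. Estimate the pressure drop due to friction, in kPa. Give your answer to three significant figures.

Δp ≈ 22.5 kPa

V = 4Q/(πD²) = 4·0.404/(π·0.501²) = 2.049 m/s
Re = VD/ν = 2.049·0.501/2.51×10^-6 = 4.09×10^5 → turbulent
ε/D = 0.063/501 = 1.26×10^-4
Haaland: f = 0.01487
h_f = f(L/D)V²/(2g) = 0.01487·(441/0.501)·2.049²/(2·9.81) = 2.802 m
Δp = ρg·h_f = 819.0·9.81·2.802 = 22.51 kPa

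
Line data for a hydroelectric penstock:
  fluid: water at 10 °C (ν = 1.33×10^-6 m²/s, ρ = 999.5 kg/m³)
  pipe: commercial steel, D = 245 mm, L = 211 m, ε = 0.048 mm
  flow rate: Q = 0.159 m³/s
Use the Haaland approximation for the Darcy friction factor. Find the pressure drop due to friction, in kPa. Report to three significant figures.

V = 4Q/(πD²) = 4·0.159/(π·0.245²) = 3.373 m/s
Re = VD/ν = 3.373·0.245/1.33×10^-6 = 6.21×10^5 → turbulent
ε/D = 0.048/245 = 1.96×10^-4
Haaland: f = 0.01499
h_f = f(L/D)V²/(2g) = 0.01499·(211/0.245)·3.373²/(2·9.81) = 7.486 m
Δp = ρg·h_f = 999.5·9.81·7.486 = 73.40 kPa

Δp ≈ 73.4 kPa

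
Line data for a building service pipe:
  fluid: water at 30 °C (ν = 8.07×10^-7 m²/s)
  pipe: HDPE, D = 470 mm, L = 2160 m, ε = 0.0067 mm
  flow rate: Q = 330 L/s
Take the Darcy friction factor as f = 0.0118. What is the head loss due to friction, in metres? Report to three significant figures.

h_f ≈ 10.00 m

V = 4Q/(πD²) = 4·0.330/(π·0.470²) = 1.902 m/s
h_f = f(L/D)V²/(2g) = 0.01180·(2160/0.470)·1.902²/(2·9.81) = 10.000 m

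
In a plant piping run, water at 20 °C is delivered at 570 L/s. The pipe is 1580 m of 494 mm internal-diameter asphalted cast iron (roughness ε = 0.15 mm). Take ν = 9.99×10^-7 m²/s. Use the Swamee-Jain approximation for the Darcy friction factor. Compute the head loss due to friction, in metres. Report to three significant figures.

h_f ≈ 22.4 m

V = 4Q/(πD²) = 4·0.570/(π·0.494²) = 2.974 m/s
Re = VD/ν = 2.974·0.494/9.99×10^-7 = 1.47×10^6 → turbulent
ε/D = 0.15/494 = 3.04×10^-4
Swamee-Jain: f = 0.01556
h_f = f(L/D)V²/(2g) = 0.01556·(1580/0.494)·2.974²/(2·9.81) = 22.44 m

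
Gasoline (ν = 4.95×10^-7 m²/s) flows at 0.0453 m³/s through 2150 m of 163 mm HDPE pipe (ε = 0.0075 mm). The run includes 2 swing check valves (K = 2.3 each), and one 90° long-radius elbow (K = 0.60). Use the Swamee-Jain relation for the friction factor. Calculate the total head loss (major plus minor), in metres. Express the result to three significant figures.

H_L ≈ 42.9 m

V = 4Q/(πD²) = 2.171 m/s; V²/2g = 0.2402 m
Re = 7.15×10^5, ε/D = 4.60×10^-5 → f = 0.01313 (Swamee-Jain)
Major: h_f = f(L/D)·V²/2g = 0.01313·13190·0.2402 = 41.61 m
Minor: ΣK = 5.20; h_m = ΣK·V²/2g = 1.249 m
Total H_L = 41.61 + 1.249 = 42.86 m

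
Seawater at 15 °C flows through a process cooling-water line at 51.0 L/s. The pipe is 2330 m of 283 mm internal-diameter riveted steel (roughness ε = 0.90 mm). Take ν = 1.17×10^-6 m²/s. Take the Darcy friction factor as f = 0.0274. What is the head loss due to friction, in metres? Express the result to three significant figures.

h_f ≈ 7.56 m

V = 4Q/(πD²) = 4·0.0510/(π·0.283²) = 0.8108 m/s
h_f = f(L/D)V²/(2g) = 0.02740·(2330/0.283)·0.8108²/(2·9.81) = 7.559 m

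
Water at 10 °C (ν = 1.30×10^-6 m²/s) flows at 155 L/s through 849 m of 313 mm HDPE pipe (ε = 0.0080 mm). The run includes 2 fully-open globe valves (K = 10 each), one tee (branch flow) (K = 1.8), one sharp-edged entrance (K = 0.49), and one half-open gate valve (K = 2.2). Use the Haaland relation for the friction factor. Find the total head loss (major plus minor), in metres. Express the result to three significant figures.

H_L ≈ 12.6 m

V = 4Q/(πD²) = 2.014 m/s; V²/2g = 0.2068 m
Re = 4.85×10^5, ε/D = 2.56×10^-5 → f = 0.01343 (Haaland)
Major: h_f = f(L/D)·V²/2g = 0.01343·2712·0.2068 = 7.536 m
Minor: ΣK = 24.5; h_m = ΣK·V²/2g = 5.065 m
Total H_L = 7.536 + 5.065 = 12.60 m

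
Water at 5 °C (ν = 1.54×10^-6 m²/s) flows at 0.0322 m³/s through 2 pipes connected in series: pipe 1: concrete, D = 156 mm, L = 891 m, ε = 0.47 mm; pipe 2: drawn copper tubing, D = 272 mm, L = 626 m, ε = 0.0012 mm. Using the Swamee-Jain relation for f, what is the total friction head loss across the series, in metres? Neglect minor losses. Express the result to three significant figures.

H ≈ 23.1 m

Pipe 1: V = 1.685 m/s, Re = 1.71×10^5, ε/D = 0.00301, f = 0.02717, h_1 = f(L/D)V²/2g = 22.45 m
Pipe 2: V = 0.5542 m/s, Re = 9.79×10^4, ε/D = 4.41×10^-6, f = 0.01797, h_2 = f(L/D)V²/2g = 0.6473 m
Series → Q common, losses add: H = Σh = 23.10 m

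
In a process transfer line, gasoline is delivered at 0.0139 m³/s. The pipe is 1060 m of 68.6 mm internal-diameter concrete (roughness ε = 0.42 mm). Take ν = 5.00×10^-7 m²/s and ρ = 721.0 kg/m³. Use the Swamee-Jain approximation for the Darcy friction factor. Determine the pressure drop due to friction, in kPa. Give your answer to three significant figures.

V = 4Q/(πD²) = 4·0.0139/(π·0.0686²) = 3.761 m/s
Re = VD/ν = 3.761·0.0686/5.00×10^-7 = 5.16×10^5 → turbulent
ε/D = 0.42/68.6 = 0.00612
Swamee-Jain: f = 0.03257
h_f = f(L/D)V²/(2g) = 0.03257·(1060/0.0686)·3.761²/(2·9.81) = 362.8 m
Δp = ρg·h_f = 721.0·9.81·362.8 = 2566 kPa

Δp ≈ 2570 kPa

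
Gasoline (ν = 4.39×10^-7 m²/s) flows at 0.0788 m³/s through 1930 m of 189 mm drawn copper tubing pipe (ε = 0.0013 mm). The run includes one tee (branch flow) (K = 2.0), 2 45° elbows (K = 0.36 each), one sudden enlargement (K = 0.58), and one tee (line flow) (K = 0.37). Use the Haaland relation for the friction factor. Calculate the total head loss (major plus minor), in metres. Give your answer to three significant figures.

V = 4Q/(πD²) = 2.809 m/s; V²/2g = 0.4021 m
Re = 1.21×10^6, ε/D = 6.88×10^-6 → f = 0.01136 (Haaland)
Major: h_f = f(L/D)·V²/2g = 0.01136·10212·0.4021 = 46.66 m
Minor: ΣK = 3.67; h_m = ΣK·V²/2g = 1.476 m
Total H_L = 46.66 + 1.476 = 48.13 m

H_L ≈ 48.1 m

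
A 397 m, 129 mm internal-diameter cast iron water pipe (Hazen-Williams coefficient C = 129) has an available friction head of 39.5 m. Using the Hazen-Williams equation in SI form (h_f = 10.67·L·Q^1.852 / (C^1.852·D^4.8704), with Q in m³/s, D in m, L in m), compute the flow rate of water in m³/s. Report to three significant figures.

Q ≈ 0.0473 m³/s

Rearranging: Q = [h_f·C^1.852·D^4.8704 / (10.67·L)]^(1/1.852)
Q = [39.5·129^1.852·0.129^4.8704 / (10.67·397)]^0.540 = 0.04735 m³/s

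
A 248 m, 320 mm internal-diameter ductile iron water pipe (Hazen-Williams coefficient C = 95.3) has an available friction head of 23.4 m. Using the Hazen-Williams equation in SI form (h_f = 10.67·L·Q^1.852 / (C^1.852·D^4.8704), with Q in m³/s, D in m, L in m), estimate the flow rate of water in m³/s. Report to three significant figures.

Rearranging: Q = [h_f·C^1.852·D^4.8704 / (10.67·L)]^(1/1.852)
Q = [23.4·95.3^1.852·0.320^4.8704 / (10.67·248)]^0.540 = 0.3707 m³/s

Q ≈ 0.371 m³/s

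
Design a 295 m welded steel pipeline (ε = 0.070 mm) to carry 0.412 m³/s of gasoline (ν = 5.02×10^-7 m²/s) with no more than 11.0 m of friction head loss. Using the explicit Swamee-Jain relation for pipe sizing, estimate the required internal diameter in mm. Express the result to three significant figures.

Swamee-Jain (Type III): D = 0.66·[ε^1.25·(LQ²/(gh_f))^4.75 + ν·Q^9.4·(L/(gh_f))^5.2]^0.04
LQ²/(gh_f) = 0.4640; L/(gh_f) = 2.734
Term 1 = ε^1.25·(…)^4.75 = 1.67×10^-7; Term 2 = ν·Q^9.4·(…)^5.2 = 2.25×10^-8
D = 0.66·(1.67×10^-7 + 2.25×10^-8)^0.04 = 0.3553 m = 355 mm
Check: V = 4.15 m/s, Re = 2.94×10^6, f = 0.01412, h_f = 10.3 m ≈ 11.0 m ✓

D ≈ 355 mm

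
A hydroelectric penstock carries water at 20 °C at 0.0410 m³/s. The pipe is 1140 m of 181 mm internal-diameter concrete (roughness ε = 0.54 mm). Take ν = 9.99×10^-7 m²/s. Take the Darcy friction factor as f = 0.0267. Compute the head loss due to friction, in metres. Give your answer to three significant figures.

h_f ≈ 21.8 m

V = 4Q/(πD²) = 4·0.0410/(π·0.181²) = 1.593 m/s
h_f = f(L/D)V²/(2g) = 0.02670·(1140/0.181)·1.593²/(2·9.81) = 21.76 m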